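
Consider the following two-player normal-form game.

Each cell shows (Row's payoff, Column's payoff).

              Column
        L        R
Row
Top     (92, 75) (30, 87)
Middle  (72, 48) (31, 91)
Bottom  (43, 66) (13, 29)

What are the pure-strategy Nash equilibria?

Row against L: payoffs 92, 72, 43 → best response Top.
Row against R: payoffs 30, 31, 13 → best response Middle.
Column against Top: payoffs 75, 87 → best response R.
Column against Middle: payoffs 48, 91 → best response R.
Column against Bottom: payoffs 66, 29 → best response L.
Mutual best responses: (Middle, R).

The unique pure-strategy Nash equilibrium is (Middle, R).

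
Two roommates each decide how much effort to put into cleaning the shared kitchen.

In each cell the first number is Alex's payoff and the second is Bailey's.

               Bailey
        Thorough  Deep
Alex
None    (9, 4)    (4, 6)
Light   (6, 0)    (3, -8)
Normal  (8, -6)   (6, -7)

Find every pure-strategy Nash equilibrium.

(None, Thorough): Bailey can switch to Deep (4 → 6). Not NE.
(None, Deep): Alex can switch to Normal (4 → 6). Not NE.
(Light, Thorough): Alex can switch to None (6 → 9). Not NE.
(Light, Deep): Alex can switch to None (3 → 4). Not NE.
(Normal, Thorough): Alex can switch to None (8 → 9). Not NE.
(Normal, Deep): Bailey can switch to Thorough (-7 → -6). Not NE.

There is no pure-strategy Nash equilibrium.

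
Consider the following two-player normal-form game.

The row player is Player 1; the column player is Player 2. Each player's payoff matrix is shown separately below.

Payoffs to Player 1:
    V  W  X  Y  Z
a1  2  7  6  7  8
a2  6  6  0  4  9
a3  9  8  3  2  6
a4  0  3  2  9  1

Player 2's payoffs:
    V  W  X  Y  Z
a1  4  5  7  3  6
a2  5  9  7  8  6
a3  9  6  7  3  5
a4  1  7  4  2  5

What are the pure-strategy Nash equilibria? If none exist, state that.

Pure-strategy Nash equilibria: (a1, X), (a3, V)

For each player, find the best response to each opponent profile; mutual best responses are the pure NE.
Player 1 against V: payoffs 2, 6, 9, 0 → best response a3.
Player 1 against W: payoffs 7, 6, 8, 3 → best response a3.
Player 1 against X: payoffs 6, 0, 3, 2 → best response a1.
Player 1 against Y: payoffs 7, 4, 2, 9 → best response a4.
Player 1 against Z: payoffs 8, 9, 6, 1 → best response a2.
Player 2 against a1: payoffs 4, 5, 7, 3, 6 → best response X.
Player 2 against a2: payoffs 5, 9, 7, 8, 6 → best response W.
Player 2 against a3: payoffs 9, 6, 7, 3, 5 → best response V.
Player 2 against a4: payoffs 1, 7, 4, 2, 5 → best response W.
Mutual best responses: (a1, X); (a3, V).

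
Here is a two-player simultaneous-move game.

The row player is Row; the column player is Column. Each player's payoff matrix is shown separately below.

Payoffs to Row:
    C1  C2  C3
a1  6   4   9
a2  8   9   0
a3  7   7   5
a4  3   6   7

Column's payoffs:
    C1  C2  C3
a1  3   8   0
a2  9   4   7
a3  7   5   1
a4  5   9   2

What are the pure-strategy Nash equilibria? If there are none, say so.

Row against C1: payoffs 6, 8, 7, 3 → best response a2.
Row against C2: payoffs 4, 9, 7, 6 → best response a2.
Row against C3: payoffs 9, 0, 5, 7 → best response a1.
Column against a1: payoffs 3, 8, 0 → best response C2.
Column against a2: payoffs 9, 4, 7 → best response C1.
Column against a3: payoffs 7, 5, 1 → best response C1.
Column against a4: payoffs 5, 9, 2 → best response C2.
Mutual best responses: (a2, C1).

(a2, C1)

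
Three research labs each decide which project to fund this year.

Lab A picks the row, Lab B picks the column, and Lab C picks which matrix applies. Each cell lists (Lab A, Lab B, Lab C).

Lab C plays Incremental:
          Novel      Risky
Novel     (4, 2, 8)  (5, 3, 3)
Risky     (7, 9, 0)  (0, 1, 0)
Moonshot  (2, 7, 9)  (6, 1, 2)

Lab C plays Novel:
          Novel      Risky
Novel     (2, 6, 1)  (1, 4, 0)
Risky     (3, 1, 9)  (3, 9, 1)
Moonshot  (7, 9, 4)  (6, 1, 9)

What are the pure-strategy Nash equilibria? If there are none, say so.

This game has no pure Nash equilibrium.

Lab A against (Novel, Incremental): payoffs 4, 7, 2 → best response Risky.
Lab A against (Novel, Novel): payoffs 2, 3, 7 → best response Moonshot.
Lab A against (Risky, Incremental): payoffs 5, 0, 6 → best response Moonshot.
Lab A against (Risky, Novel): payoffs 1, 3, 6 → best response Moonshot.
Lab B against (Novel, Incremental): payoffs 2, 3 → best response Risky.
Lab B against (Novel, Novel): payoffs 6, 4 → best response Novel.
Lab B against (Risky, Incremental): payoffs 9, 1 → best response Novel.
Lab B against (Risky, Novel): payoffs 1, 9 → best response Risky.
Lab B against (Moonshot, Incremental): payoffs 7, 1 → best response Novel.
Lab B against (Moonshot, Novel): payoffs 9, 1 → best response Novel.
Lab C against (Novel, Novel): payoffs 8, 1 → best response Incremental.
Lab C against (Novel, Risky): payoffs 3, 0 → best response Incremental.
Lab C against (Risky, Novel): payoffs 0, 9 → best response Novel.
Lab C against (Risky, Risky): payoffs 0, 1 → best response Novel.
Lab C against (Moonshot, Novel): payoffs 9, 4 → best response Incremental.
Lab C against (Moonshot, Risky): payoffs 2, 9 → best response Novel.
No profile is a mutual best response for all players.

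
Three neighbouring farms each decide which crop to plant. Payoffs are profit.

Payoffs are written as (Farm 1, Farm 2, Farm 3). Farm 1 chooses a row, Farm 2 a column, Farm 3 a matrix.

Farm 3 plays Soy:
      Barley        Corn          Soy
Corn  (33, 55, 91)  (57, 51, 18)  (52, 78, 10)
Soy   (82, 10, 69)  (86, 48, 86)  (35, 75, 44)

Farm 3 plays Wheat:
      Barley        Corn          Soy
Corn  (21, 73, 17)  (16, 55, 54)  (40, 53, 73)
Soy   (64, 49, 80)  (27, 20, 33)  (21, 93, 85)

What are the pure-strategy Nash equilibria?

Farm 1 against (Barley, Soy): payoffs 33, 82 → best response Soy.
Farm 1 against (Barley, Wheat): payoffs 21, 64 → best response Soy.
Farm 1 against (Corn, Soy): payoffs 57, 86 → best response Soy.
Farm 1 against (Corn, Wheat): payoffs 16, 27 → best response Soy.
Farm 1 against (Soy, Soy): payoffs 52, 35 → best response Corn.
Farm 1 against (Soy, Wheat): payoffs 40, 21 → best response Corn.
Farm 2 against (Corn, Soy): payoffs 55, 51, 78 → best response Soy.
Farm 2 against (Corn, Wheat): payoffs 73, 55, 53 → best response Barley.
Farm 2 against (Soy, Soy): payoffs 10, 48, 75 → best response Soy.
Farm 2 against (Soy, Wheat): payoffs 49, 20, 93 → best response Soy.
Farm 3 against (Corn, Barley): payoffs 91, 17 → best response Soy.
Farm 3 against (Corn, Corn): payoffs 18, 54 → best response Wheat.
Farm 3 against (Corn, Soy): payoffs 10, 73 → best response Wheat.
Farm 3 against (Soy, Barley): payoffs 69, 80 → best response Wheat.
Farm 3 against (Soy, Corn): payoffs 86, 33 → best response Soy.
Farm 3 against (Soy, Soy): payoffs 44, 85 → best response Wheat.
No profile is a mutual best response for all players.

none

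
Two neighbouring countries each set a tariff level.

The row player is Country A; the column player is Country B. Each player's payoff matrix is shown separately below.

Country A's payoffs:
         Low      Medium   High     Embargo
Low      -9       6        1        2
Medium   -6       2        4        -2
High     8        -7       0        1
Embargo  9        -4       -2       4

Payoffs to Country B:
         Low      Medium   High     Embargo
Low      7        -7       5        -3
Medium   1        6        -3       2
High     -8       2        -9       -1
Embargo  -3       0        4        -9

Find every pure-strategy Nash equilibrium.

This game has no pure Nash equilibrium.

For each player, find the best response to each opponent profile; mutual best responses are the pure NE.
Country A against Low: payoffs -9, -6, 8, 9 → best response Embargo.
Country A against Medium: payoffs 6, 2, -7, -4 → best response Low.
Country A against High: payoffs 1, 4, 0, -2 → best response Medium.
Country A against Embargo: payoffs 2, -2, 1, 4 → best response Embargo.
Country B against Low: payoffs 7, -7, 5, -3 → best response Low.
Country B against Medium: payoffs 1, 6, -3, 2 → best response Medium.
Country B against High: payoffs -8, 2, -9, -1 → best response Medium.
Country B against Embargo: payoffs -3, 0, 4, -9 → best response High.
No profile is a mutual best response for all players.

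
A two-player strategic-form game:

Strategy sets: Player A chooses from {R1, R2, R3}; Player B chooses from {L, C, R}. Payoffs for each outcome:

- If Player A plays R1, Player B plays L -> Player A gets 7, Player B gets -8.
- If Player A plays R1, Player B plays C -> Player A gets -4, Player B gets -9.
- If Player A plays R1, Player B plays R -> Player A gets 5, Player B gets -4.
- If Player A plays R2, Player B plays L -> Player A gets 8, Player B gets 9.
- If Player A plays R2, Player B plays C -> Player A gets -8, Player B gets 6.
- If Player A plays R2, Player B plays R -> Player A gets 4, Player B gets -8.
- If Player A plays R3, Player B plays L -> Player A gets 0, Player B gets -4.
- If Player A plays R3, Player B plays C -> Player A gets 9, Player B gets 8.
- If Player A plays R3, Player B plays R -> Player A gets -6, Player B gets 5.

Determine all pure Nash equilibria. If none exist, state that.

Mark each player's best response to every combination of opponents' strategies; a profile where every player is best-responding is a pure Nash equilibrium.
Player A against L: payoffs 7, 8, 0 → best response R2.
Player A against C: payoffs -4, -8, 9 → best response R3.
Player A against R: payoffs 5, 4, -6 → best response R1.
Player B against R1: payoffs -8, -9, -4 → best response R.
Player B against R2: payoffs 9, 6, -8 → best response L.
Player B against R3: payoffs -4, 8, 5 → best response C.
Mutual best responses: (R1, R); (R2, L); (R3, C).

The pure Nash equilibria are (R1, R), (R2, L), (R3, C).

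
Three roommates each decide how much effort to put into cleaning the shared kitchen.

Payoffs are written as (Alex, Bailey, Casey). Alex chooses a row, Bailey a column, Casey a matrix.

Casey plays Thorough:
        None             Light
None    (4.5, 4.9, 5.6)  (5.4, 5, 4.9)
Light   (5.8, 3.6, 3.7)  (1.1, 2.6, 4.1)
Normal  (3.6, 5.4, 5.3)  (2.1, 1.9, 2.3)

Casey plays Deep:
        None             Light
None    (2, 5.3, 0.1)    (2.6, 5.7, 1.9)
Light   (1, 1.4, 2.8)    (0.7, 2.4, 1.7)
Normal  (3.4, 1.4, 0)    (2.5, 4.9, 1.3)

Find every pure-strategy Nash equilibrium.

For each strategy profile, look for a profitable unilateral deviation.
(None, None, Thorough): Alex can switch to Light (4.5 → 5.8). Not NE.
(None, None, Deep): Alex can switch to Normal (2 → 3.4). Not NE.
(None, Light, Thorough): Alex gets 5.4, best alternative 2.1; Bailey gets 5, best alternative 4.9; Casey gets 4.9, best alternative 1.9. No profitable deviation — NE.
(None, Light, Deep): Casey can switch to Thorough (1.9 → 4.9). Not NE.
(Light, None, Thorough): Alex gets 5.8, best alternative 4.5; Bailey gets 3.6, best alternative 2.6; Casey gets 3.7, best alternative 2.8. No profitable deviation — NE.
(Light, None, Deep): Alex can switch to None (1 → 2). Not NE.
(Light, Light, Thorough): Alex can switch to None (1.1 → 5.4). Not NE.
(Light, Light, Deep): Alex can switch to None (0.7 → 2.6). Not NE.
(Normal, None, Thorough): Alex can switch to None (3.6 → 4.5). Not NE.
(Normal, None, Deep): Bailey can switch to Light (1.4 → 4.9). Not NE.
(The remaining 2 profiles each have a profitable deviation by the same check.)

The pure Nash equilibria are (None, Light, Thorough) and (Light, None, Thorough).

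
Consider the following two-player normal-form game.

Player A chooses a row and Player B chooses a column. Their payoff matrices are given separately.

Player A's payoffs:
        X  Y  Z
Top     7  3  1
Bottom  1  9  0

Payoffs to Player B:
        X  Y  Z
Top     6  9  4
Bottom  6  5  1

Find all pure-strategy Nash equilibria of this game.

Mark each player's best response to every combination of opponents' strategies; a profile where every player is best-responding is a pure Nash equilibrium.
Player A against X: payoffs 7, 1 → best response Top.
Player A against Y: payoffs 3, 9 → best response Bottom.
Player A against Z: payoffs 1, 0 → best response Top.
Player B against Top: payoffs 6, 9, 4 → best response Y.
Player B against Bottom: payoffs 6, 5, 1 → best response X.
No profile is a mutual best response for all players.

No pure-strategy Nash equilibrium.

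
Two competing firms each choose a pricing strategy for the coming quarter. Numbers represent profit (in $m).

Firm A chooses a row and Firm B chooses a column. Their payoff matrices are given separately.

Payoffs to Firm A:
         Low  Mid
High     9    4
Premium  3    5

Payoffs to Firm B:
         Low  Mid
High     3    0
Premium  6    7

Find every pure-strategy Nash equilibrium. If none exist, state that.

Pure-strategy Nash equilibria: (High, Low), (Premium, Mid)

Mark each player's best response to every combination of opponents' strategies; a profile where every player is best-responding is a pure Nash equilibrium.
Firm A against Low: payoffs 9, 3 → best response High.
Firm A against Mid: payoffs 4, 5 → best response Premium.
Firm B against High: payoffs 3, 0 → best response Low.
Firm B against Premium: payoffs 6, 7 → best response Mid.
Mutual best responses: (High, Low); (Premium, Mid).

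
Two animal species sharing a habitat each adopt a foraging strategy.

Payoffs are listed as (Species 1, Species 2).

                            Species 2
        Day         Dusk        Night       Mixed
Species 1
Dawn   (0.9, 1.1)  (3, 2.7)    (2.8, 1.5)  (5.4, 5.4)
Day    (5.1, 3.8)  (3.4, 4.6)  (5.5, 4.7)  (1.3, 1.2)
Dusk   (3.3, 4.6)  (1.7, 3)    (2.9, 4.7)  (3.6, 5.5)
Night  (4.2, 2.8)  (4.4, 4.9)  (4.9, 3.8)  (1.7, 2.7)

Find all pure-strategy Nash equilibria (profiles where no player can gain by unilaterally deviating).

(Dawn, Mixed), (Day, Night), (Night, Dusk)

Mark each player's best response to every combination of opponents' strategies; a profile where every player is best-responding is a pure Nash equilibrium.
Species 1 against Day: payoffs 0.9, 5.1, 3.3, 4.2 → best response Day.
Species 1 against Dusk: payoffs 3, 3.4, 1.7, 4.4 → best response Night.
Species 1 against Night: payoffs 2.8, 5.5, 2.9, 4.9 → best response Day.
Species 1 against Mixed: payoffs 5.4, 1.3, 3.6, 1.7 → best response Dawn.
Species 2 against Dawn: payoffs 1.1, 2.7, 1.5, 5.4 → best response Mixed.
Species 2 against Day: payoffs 3.8, 4.6, 4.7, 1.2 → best response Night.
Species 2 against Dusk: payoffs 4.6, 3, 4.7, 5.5 → best response Mixed.
Species 2 against Night: payoffs 2.8, 4.9, 3.8, 2.7 → best response Dusk.
Mutual best responses: (Dawn, Mixed); (Day, Night); (Night, Dusk).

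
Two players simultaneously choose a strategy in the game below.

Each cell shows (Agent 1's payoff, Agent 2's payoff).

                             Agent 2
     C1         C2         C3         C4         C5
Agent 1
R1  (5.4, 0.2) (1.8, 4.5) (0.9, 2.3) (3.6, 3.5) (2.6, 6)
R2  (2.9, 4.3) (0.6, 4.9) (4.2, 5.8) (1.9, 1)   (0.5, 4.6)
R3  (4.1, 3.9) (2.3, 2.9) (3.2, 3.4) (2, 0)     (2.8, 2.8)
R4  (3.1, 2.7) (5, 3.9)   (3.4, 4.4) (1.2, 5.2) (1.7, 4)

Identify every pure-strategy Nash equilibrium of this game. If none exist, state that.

(R1, C1): Agent 2 can switch to C2 (0.2 → 4.5). Not NE.
(R1, C2): Agent 1 can switch to R3 (1.8 → 2.3). Not NE.
(R1, C3): Agent 1 can switch to R2 (0.9 → 4.2). Not NE.
(R1, C4): Agent 2 can switch to C2 (3.5 → 4.5). Not NE.
(R1, C5): Agent 1 can switch to R3 (2.6 → 2.8). Not NE.
(R2, C1): Agent 1 can switch to R1 (2.9 → 5.4). Not NE.
(R2, C3): Agent 1 gets 4.2, best alternative 3.4; Agent 2 gets 5.8, best alternative 4.9. No profitable deviation — NE.
(The remaining 13 profiles each have a profitable deviation by the same check.)

(R2, C3)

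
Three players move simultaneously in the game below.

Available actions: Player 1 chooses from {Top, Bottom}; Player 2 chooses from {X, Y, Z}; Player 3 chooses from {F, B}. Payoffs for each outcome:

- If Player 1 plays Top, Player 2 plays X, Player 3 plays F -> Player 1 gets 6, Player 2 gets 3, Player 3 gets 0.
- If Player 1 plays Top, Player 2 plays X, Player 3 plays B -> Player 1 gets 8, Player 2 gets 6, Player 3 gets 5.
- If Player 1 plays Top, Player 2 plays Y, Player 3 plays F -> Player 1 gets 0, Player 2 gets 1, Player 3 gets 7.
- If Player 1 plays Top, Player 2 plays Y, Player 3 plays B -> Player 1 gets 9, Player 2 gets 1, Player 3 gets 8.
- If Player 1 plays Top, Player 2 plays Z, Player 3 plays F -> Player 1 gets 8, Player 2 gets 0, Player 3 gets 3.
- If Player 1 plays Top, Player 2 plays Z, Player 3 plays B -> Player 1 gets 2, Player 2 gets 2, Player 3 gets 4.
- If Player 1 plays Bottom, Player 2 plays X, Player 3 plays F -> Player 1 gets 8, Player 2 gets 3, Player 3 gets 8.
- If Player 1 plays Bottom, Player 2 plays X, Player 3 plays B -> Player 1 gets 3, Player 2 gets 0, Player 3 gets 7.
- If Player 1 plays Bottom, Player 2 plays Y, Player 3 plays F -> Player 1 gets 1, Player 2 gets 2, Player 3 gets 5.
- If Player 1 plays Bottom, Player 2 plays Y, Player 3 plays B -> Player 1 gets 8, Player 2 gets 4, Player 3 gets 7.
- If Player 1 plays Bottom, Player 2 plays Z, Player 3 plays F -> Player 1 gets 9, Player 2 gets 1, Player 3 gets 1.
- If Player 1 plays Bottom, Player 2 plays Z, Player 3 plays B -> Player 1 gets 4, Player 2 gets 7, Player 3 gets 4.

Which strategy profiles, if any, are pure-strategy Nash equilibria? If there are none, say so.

(Top, X, B), (Bottom, X, F), (Bottom, Z, B)

Mark each player's best response to every combination of opponents' strategies; a profile where every player is best-responding is a pure Nash equilibrium.
Player 1 against (X, F): payoffs 6, 8 → best response Bottom.
Player 1 against (X, B): payoffs 8, 3 → best response Top.
Player 1 against (Y, F): payoffs 0, 1 → best response Bottom.
Player 1 against (Y, B): payoffs 9, 8 → best response Top.
Player 1 against (Z, F): payoffs 8, 9 → best response Bottom.
Player 1 against (Z, B): payoffs 2, 4 → best response Bottom.
Player 2 against (Top, F): payoffs 3, 1, 0 → best response X.
Player 2 against (Top, B): payoffs 6, 1, 2 → best response X.
Player 2 against (Bottom, F): payoffs 3, 2, 1 → best response X.
Player 2 against (Bottom, B): payoffs 0, 4, 7 → best response Z.
Player 3 against (Top, X): payoffs 0, 5 → best response B.
Player 3 against (Top, Y): payoffs 7, 8 → best response B.
Player 3 against (Top, Z): payoffs 3, 4 → best response B.
Player 3 against (Bottom, X): payoffs 8, 7 → best response F.
Player 3 against (Bottom, Y): payoffs 5, 7 → best response B.
Player 3 against (Bottom, Z): payoffs 1, 4 → best response B.
Mutual best responses: (Top, X, B); (Bottom, X, F); (Bottom, Z, B).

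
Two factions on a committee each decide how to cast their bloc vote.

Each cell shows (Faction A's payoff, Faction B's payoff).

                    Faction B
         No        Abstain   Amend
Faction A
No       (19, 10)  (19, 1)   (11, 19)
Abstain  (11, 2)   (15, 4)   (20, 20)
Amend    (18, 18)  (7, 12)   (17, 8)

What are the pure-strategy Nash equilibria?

Faction A against No: payoffs 19, 11, 18 → best response No.
Faction A against Abstain: payoffs 19, 15, 7 → best response No.
Faction A against Amend: payoffs 11, 20, 17 → best response Abstain.
Faction B against No: payoffs 10, 1, 19 → best response Amend.
Faction B against Abstain: payoffs 2, 4, 20 → best response Amend.
Faction B against Amend: payoffs 18, 12, 8 → best response No.
Mutual best responses: (Abstain, Amend).

The unique pure-strategy Nash equilibrium is (Abstain, Amend).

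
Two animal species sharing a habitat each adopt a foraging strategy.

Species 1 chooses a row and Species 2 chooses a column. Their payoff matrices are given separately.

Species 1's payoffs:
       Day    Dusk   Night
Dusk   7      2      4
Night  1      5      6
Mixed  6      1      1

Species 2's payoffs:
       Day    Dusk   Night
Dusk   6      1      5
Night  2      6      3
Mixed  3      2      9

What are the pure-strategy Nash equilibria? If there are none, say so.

Pure-strategy Nash equilibria: (Dusk, Day) and (Night, Dusk)

Species 1 against Day: payoffs 7, 1, 6 → best response Dusk.
Species 1 against Dusk: payoffs 2, 5, 1 → best response Night.
Species 1 against Night: payoffs 4, 6, 1 → best response Night.
Species 2 against Dusk: payoffs 6, 1, 5 → best response Day.
Species 2 against Night: payoffs 2, 6, 3 → best response Dusk.
Species 2 against Mixed: payoffs 3, 2, 9 → best response Night.
Mutual best responses: (Dusk, Day); (Night, Dusk).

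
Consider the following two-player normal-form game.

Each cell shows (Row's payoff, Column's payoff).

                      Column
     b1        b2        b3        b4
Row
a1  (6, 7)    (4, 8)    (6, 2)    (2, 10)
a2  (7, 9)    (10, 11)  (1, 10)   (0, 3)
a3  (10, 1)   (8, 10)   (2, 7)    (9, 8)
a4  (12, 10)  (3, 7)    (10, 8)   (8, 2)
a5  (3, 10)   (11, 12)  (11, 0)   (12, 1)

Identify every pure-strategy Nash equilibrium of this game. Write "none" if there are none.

Pure-strategy Nash equilibria: (a4, b1) and (a5, b2)

(a1, b1): Row can switch to a2 (6 → 7). Not NE.
(a1, b2): Row can switch to a2 (4 → 10). Not NE.
(a1, b3): Row can switch to a4 (6 → 10). Not NE.
(a1, b4): Row can switch to a3 (2 → 9). Not NE.
(a2, b1): Row can switch to a3 (7 → 10). Not NE.
(a2, b2): Row can switch to a5 (10 → 11). Not NE.
(a2, b3): Row can switch to a1 (1 → 6). Not NE.
(a2, b4): Row can switch to a1 (0 → 2). Not NE.
(a4, b1): Row gets 12, best alternative 10; Column gets 10, best alternative 8. No profitable deviation — NE.
(a5, b2): Row gets 11, best alternative 10; Column gets 12, best alternative 10. No profitable deviation — NE.
(The remaining 10 profiles each have a profitable deviation by the same check.)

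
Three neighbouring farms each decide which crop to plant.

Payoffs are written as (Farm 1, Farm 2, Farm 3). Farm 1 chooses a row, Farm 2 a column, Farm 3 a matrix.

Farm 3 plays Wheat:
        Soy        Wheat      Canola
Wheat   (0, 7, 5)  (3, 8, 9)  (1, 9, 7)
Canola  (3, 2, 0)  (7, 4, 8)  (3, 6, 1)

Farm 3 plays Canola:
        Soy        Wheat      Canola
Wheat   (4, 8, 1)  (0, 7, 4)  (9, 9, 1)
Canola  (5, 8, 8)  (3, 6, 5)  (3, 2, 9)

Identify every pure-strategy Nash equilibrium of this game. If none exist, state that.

(Canola, Soy, Canola)

(Wheat, Soy, Wheat): Farm 1 can switch to Canola (0 → 3). Not NE.
(Wheat, Soy, Canola): Farm 1 can switch to Canola (4 → 5). Not NE.
(Wheat, Wheat, Wheat): Farm 1 can switch to Canola (3 → 7). Not NE.
(Wheat, Wheat, Canola): Farm 1 can switch to Canola (0 → 3). Not NE.
(Wheat, Canola, Wheat): Farm 1 can switch to Canola (1 → 3). Not NE.
(Wheat, Canola, Canola): Farm 3 can switch to Wheat (1 → 7). Not NE.
(Canola, Soy, Wheat): Farm 2 can switch to Wheat (2 → 4). Not NE.
(Canola, Soy, Canola): Farm 1 gets 5, best alternative 4; Farm 2 gets 8, best alternative 6; Farm 3 gets 8, best alternative 0. No profitable deviation — NE.
(Canola, Wheat, Wheat): Farm 2 can switch to Canola (4 → 6). Not NE.
(The remaining 3 profiles each have a profitable deviation by the same check.)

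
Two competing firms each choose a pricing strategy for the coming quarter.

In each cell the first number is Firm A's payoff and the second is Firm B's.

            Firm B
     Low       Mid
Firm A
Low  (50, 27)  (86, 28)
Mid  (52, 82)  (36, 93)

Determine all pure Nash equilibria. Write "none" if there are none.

(Low, Low): Firm A can switch to Mid (50 → 52). Not NE.
(Low, Mid): Firm A gets 86, best alternative 36; Firm B gets 28, best alternative 27. No profitable deviation — NE.
(Mid, Low): Firm B can switch to Mid (82 → 93). Not NE.
(Mid, Mid): Firm A can switch to Low (36 → 86). Not NE.

The unique pure-strategy Nash equilibrium is (Low, Mid).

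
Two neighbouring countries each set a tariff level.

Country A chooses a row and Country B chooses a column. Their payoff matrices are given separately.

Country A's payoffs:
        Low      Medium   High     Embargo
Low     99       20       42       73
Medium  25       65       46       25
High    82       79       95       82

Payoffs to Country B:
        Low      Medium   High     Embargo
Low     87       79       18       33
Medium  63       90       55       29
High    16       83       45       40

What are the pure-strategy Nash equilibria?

Pure-strategy Nash equilibria: (Low, Low); (High, Medium)

Check each profile: it is a Nash equilibrium iff no player can strictly gain by switching unilaterally.
(Low, Low): Country A gets 99, best alternative 82; Country B gets 87, best alternative 79. No profitable deviation — NE.
(Low, Medium): Country A can switch to Medium (20 → 65). Not NE.
(Low, High): Country A can switch to Medium (42 → 46). Not NE.
(Low, Embargo): Country A can switch to High (73 → 82). Not NE.
(Medium, Low): Country A can switch to Low (25 → 99). Not NE.
(Medium, Medium): Country A can switch to High (65 → 79). Not NE.
(Medium, High): Country A can switch to High (46 → 95). Not NE.
(Medium, Embargo): Country A can switch to Low (25 → 73). Not NE.
(High, Low): Country A can switch to Low (82 → 99). Not NE.
(High, Medium): Country A gets 79, best alternative 65; Country B gets 83, best alternative 45. No profitable deviation — NE.
(High, High): Country B can switch to Medium (45 → 83). Not NE.
(High, Embargo): Country B can switch to Medium (40 → 83). Not NE.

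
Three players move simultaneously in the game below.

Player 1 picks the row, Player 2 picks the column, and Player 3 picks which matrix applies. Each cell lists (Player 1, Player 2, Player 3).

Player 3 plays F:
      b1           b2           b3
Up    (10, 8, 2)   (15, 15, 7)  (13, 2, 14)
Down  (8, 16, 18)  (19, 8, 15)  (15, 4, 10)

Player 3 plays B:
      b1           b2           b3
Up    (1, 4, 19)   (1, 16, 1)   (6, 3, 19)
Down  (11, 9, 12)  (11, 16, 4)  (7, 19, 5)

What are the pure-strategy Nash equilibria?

Player 1 against (b1, F): payoffs 10, 8 → best response Up.
Player 1 against (b1, B): payoffs 1, 11 → best response Down.
Player 1 against (b2, F): payoffs 15, 19 → best response Down.
Player 1 against (b2, B): payoffs 1, 11 → best response Down.
Player 1 against (b3, F): payoffs 13, 15 → best response Down.
Player 1 against (b3, B): payoffs 6, 7 → best response Down.
Player 2 against (Up, F): payoffs 8, 15, 2 → best response b2.
Player 2 against (Up, B): payoffs 4, 16, 3 → best response b2.
Player 2 against (Down, F): payoffs 16, 8, 4 → best response b1.
Player 2 against (Down, B): payoffs 9, 16, 19 → best response b3.
Player 3 against (Up, b1): payoffs 2, 19 → best response B.
Player 3 against (Up, b2): payoffs 7, 1 → best response F.
Player 3 against (Up, b3): payoffs 14, 19 → best response B.
Player 3 against (Down, b1): payoffs 18, 12 → best response F.
Player 3 against (Down, b2): payoffs 15, 4 → best response F.
Player 3 against (Down, b3): payoffs 10, 5 → best response F.
No profile is a mutual best response for all players.

none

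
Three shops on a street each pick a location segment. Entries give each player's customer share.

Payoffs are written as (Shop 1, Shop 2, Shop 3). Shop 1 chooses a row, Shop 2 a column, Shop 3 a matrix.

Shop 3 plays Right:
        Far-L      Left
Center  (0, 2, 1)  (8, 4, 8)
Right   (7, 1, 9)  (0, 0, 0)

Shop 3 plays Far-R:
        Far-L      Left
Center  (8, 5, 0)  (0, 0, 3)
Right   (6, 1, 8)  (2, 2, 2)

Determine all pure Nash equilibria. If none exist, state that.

(Center, Far-L, Right): Shop 1 can switch to Right (0 → 7). Not NE.
(Center, Far-L, Far-R): Shop 3 can switch to Right (0 → 1). Not NE.
(Center, Left, Right): Shop 1 gets 8, best alternative 0; Shop 2 gets 4, best alternative 2; Shop 3 gets 8, best alternative 3. No profitable deviation — NE.
(Center, Left, Far-R): Shop 1 can switch to Right (0 → 2). Not NE.
(Right, Far-L, Right): Shop 1 gets 7, best alternative 0; Shop 2 gets 1, best alternative 0; Shop 3 gets 9, best alternative 8. No profitable deviation — NE.
(Right, Far-L, Far-R): Shop 1 can switch to Center (6 → 8). Not NE.
(Right, Left, Right): Shop 1 can switch to Center (0 → 8). Not NE.
(Right, Left, Far-R): Shop 1 gets 2, best alternative 0; Shop 2 gets 2, best alternative 1; Shop 3 gets 2, best alternative 0. No profitable deviation — NE.

The pure Nash equilibria are (Center, Left, Right); (Right, Far-L, Right); (Right, Left, Far-R).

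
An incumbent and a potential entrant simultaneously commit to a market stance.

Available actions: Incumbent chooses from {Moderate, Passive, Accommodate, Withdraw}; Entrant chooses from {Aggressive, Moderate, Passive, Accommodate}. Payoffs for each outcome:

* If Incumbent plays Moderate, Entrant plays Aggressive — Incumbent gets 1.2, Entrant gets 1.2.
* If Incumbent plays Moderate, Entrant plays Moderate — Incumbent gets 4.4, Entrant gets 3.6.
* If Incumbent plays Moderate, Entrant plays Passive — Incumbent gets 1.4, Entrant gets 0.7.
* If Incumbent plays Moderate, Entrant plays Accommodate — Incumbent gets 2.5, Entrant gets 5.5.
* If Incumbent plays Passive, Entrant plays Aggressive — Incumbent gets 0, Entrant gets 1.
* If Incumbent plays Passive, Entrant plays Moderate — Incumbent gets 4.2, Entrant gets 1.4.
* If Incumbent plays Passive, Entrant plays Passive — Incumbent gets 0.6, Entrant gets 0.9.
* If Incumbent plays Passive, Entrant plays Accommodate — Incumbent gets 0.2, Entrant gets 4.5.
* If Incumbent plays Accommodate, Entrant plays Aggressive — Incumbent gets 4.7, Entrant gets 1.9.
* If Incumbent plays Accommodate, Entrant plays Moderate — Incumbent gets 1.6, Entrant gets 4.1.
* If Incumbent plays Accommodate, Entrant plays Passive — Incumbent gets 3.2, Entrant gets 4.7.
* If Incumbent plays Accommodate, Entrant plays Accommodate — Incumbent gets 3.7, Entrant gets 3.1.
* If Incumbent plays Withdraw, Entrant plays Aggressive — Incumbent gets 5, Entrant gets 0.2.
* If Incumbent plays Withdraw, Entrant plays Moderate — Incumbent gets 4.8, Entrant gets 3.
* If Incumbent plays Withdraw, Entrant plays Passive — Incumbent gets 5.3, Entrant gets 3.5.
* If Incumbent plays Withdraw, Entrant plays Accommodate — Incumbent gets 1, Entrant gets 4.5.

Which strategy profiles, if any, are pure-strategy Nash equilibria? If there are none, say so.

Incumbent against Aggressive: payoffs 1.2, 0, 4.7, 5 → best response Withdraw.
Incumbent against Moderate: payoffs 4.4, 4.2, 1.6, 4.8 → best response Withdraw.
Incumbent against Passive: payoffs 1.4, 0.6, 3.2, 5.3 → best response Withdraw.
Incumbent against Accommodate: payoffs 2.5, 0.2, 3.7, 1 → best response Accommodate.
Entrant against Moderate: payoffs 1.2, 3.6, 0.7, 5.5 → best response Accommodate.
Entrant against Passive: payoffs 1, 1.4, 0.9, 4.5 → best response Accommodate.
Entrant against Accommodate: payoffs 1.9, 4.1, 4.7, 3.1 → best response Passive.
Entrant against Withdraw: payoffs 0.2, 3, 3.5, 4.5 → best response Accommodate.
No profile is a mutual best response for all players.

No pure-strategy Nash equilibrium.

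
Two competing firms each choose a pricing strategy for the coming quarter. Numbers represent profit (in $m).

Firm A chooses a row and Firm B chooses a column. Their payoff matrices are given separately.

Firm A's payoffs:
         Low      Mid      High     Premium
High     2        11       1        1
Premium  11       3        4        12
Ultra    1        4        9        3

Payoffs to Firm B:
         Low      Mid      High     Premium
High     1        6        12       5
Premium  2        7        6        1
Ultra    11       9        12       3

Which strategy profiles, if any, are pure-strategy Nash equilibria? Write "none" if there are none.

The unique pure-strategy Nash equilibrium is (Ultra, High).

Check each profile: it is a Nash equilibrium iff no player can strictly gain by switching unilaterally.
(High, Low): Firm A can switch to Premium (2 → 11). Not NE.
(High, Mid): Firm B can switch to High (6 → 12). Not NE.
(High, High): Firm A can switch to Premium (1 → 4). Not NE.
(High, Premium): Firm A can switch to Premium (1 → 12). Not NE.
(Premium, Low): Firm B can switch to Mid (2 → 7). Not NE.
(Premium, Mid): Firm A can switch to High (3 → 11). Not NE.
(Ultra, High): Firm A gets 9, best alternative 4; Firm B gets 12, best alternative 11. No profitable deviation — NE.
(The remaining 5 profiles each have a profitable deviation by the same check.)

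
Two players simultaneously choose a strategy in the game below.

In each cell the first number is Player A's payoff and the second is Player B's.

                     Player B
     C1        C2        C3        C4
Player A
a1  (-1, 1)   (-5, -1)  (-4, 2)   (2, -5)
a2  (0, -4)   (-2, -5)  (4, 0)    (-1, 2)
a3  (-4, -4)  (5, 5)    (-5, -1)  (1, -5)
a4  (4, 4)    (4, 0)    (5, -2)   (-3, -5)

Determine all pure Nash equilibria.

(a1, C1): Player A can switch to a2 (-1 → 0). Not NE.
(a1, C2): Player A can switch to a2 (-5 → -2). Not NE.
(a1, C3): Player A can switch to a2 (-4 → 4). Not NE.
(a1, C4): Player B can switch to C1 (-5 → 1). Not NE.
(a2, C1): Player A can switch to a4 (0 → 4). Not NE.
(a2, C2): Player A can switch to a3 (-2 → 5). Not NE.
(a2, C3): Player A can switch to a4 (4 → 5). Not NE.
(a2, C4): Player A can switch to a1 (-1 → 2). Not NE.
(a3, C2): Player A gets 5, best alternative 4; Player B gets 5, best alternative -1. No profitable deviation — NE.
(a4, C1): Player A gets 4, best alternative 0; Player B gets 4, best alternative 0. No profitable deviation — NE.
(The remaining 6 profiles each have a profitable deviation by the same check.)

Pure-strategy Nash equilibria: (a3, C2), (a4, C1)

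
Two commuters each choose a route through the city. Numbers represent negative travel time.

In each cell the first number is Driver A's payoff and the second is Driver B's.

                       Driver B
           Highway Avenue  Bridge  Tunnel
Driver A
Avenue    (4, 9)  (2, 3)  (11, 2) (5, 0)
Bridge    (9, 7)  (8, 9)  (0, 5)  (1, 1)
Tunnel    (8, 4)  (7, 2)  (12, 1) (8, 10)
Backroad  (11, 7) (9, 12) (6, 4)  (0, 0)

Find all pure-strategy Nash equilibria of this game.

The pure Nash equilibria are (Tunnel, Tunnel) and (Backroad, Avenue).

Driver A against Highway: payoffs 4, 9, 8, 11 → best response Backroad.
Driver A against Avenue: payoffs 2, 8, 7, 9 → best response Backroad.
Driver A against Bridge: payoffs 11, 0, 12, 6 → best response Tunnel.
Driver A against Tunnel: payoffs 5, 1, 8, 0 → best response Tunnel.
Driver B against Avenue: payoffs 9, 3, 2, 0 → best response Highway.
Driver B against Bridge: payoffs 7, 9, 5, 1 → best response Avenue.
Driver B against Tunnel: payoffs 4, 2, 1, 10 → best response Tunnel.
Driver B against Backroad: payoffs 7, 12, 4, 0 → best response Avenue.
Mutual best responses: (Tunnel, Tunnel); (Backroad, Avenue).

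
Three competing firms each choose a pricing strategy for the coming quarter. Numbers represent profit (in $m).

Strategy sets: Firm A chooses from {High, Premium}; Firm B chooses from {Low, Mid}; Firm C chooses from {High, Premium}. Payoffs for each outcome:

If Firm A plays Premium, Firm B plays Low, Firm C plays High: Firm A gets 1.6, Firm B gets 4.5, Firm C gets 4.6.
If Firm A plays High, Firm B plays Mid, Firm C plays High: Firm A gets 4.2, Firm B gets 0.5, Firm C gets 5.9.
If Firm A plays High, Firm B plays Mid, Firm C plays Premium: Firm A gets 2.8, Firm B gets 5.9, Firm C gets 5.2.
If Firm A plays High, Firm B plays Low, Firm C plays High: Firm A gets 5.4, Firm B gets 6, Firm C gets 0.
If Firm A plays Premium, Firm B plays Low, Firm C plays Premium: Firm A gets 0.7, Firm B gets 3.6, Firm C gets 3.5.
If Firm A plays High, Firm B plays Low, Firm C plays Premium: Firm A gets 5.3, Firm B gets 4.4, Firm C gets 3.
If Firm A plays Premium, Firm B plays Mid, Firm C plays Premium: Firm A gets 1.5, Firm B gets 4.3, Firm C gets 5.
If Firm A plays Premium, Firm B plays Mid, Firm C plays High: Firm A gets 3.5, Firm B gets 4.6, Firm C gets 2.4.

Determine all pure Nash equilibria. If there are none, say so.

(High, Low, High): Firm C can switch to Premium (0 → 3). Not NE.
(High, Low, Premium): Firm B can switch to Mid (4.4 → 5.9). Not NE.
(High, Mid, High): Firm B can switch to Low (0.5 → 6). Not NE.
(High, Mid, Premium): Firm C can switch to High (5.2 → 5.9). Not NE.
(Premium, Low, High): Firm A can switch to High (1.6 → 5.4). Not NE.
(Premium, Low, Premium): Firm A can switch to High (0.7 → 5.3). Not NE.
(Premium, Mid, High): Firm A can switch to High (3.5 → 4.2). Not NE.
(Premium, Mid, Premium): Firm A can switch to High (1.5 → 2.8). Not NE.

This game has no pure Nash equilibrium.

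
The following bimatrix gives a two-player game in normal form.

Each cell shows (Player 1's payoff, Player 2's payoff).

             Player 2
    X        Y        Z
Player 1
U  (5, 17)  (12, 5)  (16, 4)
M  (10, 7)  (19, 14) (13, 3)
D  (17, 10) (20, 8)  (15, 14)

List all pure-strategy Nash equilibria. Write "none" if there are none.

(U, X): Player 1 can switch to M (5 → 10). Not NE.
(U, Y): Player 1 can switch to M (12 → 19). Not NE.
(U, Z): Player 2 can switch to X (4 → 17). Not NE.
(M, X): Player 1 can switch to D (10 → 17). Not NE.
(M, Y): Player 1 can switch to D (19 → 20). Not NE.
(M, Z): Player 1 can switch to U (13 → 16). Not NE.
(The remaining 3 profiles each have a profitable deviation by the same check.)

There is no pure-strategy Nash equilibrium.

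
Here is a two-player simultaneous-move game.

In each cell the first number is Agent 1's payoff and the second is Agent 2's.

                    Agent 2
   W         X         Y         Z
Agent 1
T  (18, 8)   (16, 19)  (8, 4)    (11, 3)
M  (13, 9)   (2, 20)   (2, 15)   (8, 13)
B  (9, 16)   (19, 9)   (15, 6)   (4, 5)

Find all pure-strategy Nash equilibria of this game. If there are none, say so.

No pure-strategy Nash equilibrium.

(T, W): Agent 2 can switch to X (8 → 19). Not NE.
(T, X): Agent 1 can switch to B (16 → 19). Not NE.
(T, Y): Agent 1 can switch to B (8 → 15). Not NE.
(T, Z): Agent 2 can switch to W (3 → 8). Not NE.
(M, W): Agent 1 can switch to T (13 → 18). Not NE.
(M, X): Agent 1 can switch to T (2 → 16). Not NE.
(M, Y): Agent 1 can switch to T (2 → 8). Not NE.
(M, Z): Agent 1 can switch to T (8 → 11). Not NE.
(The remaining 4 profiles each have a profitable deviation by the same check.)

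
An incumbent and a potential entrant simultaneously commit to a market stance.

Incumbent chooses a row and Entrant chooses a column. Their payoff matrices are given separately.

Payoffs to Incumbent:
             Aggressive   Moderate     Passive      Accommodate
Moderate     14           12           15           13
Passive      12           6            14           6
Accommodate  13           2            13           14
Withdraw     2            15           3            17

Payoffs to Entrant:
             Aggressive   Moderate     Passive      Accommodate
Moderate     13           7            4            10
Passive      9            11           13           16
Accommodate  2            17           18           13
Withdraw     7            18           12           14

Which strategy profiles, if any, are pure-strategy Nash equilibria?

Pure-strategy Nash equilibria: (Moderate, Aggressive); (Withdraw, Moderate)

For each player, find the best response to each opponent profile; mutual best responses are the pure NE.
Incumbent against Aggressive: payoffs 14, 12, 13, 2 → best response Moderate.
Incumbent against Moderate: payoffs 12, 6, 2, 15 → best response Withdraw.
Incumbent against Passive: payoffs 15, 14, 13, 3 → best response Moderate.
Incumbent against Accommodate: payoffs 13, 6, 14, 17 → best response Withdraw.
Entrant against Moderate: payoffs 13, 7, 4, 10 → best response Aggressive.
Entrant against Passive: payoffs 9, 11, 13, 16 → best response Accommodate.
Entrant against Accommodate: payoffs 2, 17, 18, 13 → best response Passive.
Entrant against Withdraw: payoffs 7, 18, 12, 14 → best response Moderate.
Mutual best responses: (Moderate, Aggressive); (Withdraw, Moderate).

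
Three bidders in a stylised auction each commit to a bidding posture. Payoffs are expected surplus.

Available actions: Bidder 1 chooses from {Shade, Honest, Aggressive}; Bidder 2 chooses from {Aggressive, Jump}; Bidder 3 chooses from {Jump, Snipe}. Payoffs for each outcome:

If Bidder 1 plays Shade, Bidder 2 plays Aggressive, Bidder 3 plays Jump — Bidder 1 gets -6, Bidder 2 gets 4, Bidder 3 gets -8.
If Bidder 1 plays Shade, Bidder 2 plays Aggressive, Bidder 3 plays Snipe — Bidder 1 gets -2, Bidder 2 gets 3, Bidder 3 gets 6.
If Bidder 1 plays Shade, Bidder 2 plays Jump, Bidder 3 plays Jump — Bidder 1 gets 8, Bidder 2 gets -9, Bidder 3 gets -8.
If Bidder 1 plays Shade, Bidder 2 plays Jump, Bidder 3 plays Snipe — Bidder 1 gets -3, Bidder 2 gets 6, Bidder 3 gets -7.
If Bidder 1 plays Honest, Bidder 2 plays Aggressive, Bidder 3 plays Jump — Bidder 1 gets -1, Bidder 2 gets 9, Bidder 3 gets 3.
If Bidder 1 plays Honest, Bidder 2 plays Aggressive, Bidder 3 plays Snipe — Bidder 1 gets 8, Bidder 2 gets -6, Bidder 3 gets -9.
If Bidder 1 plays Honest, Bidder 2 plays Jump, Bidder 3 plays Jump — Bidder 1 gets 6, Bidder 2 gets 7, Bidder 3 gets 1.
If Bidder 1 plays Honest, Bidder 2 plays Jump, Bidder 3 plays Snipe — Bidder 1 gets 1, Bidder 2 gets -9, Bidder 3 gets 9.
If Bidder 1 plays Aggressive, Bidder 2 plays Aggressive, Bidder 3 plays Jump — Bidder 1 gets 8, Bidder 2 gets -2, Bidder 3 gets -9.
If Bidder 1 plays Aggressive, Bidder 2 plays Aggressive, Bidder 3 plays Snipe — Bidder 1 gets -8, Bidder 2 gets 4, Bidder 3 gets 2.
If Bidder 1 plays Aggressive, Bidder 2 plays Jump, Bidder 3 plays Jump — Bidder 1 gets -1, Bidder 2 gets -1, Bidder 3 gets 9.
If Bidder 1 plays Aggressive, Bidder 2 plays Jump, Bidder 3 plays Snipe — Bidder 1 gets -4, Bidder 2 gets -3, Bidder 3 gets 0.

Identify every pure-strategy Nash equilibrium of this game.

For each strategy profile, look for a profitable unilateral deviation.
(Shade, Aggressive, Jump): Bidder 1 can switch to Honest (-6 → -1). Not NE.
(Shade, Aggressive, Snipe): Bidder 1 can switch to Honest (-2 → 8). Not NE.
(Shade, Jump, Jump): Bidder 2 can switch to Aggressive (-9 → 4). Not NE.
(Shade, Jump, Snipe): Bidder 1 can switch to Honest (-3 → 1). Not NE.
(Honest, Aggressive, Jump): Bidder 1 can switch to Aggressive (-1 → 8). Not NE.
(Honest, Aggressive, Snipe): Bidder 3 can switch to Jump (-9 → 3). Not NE.
(Honest, Jump, Jump): Bidder 1 can switch to Shade (6 → 8). Not NE.
(Honest, Jump, Snipe): Bidder 2 can switch to Aggressive (-9 → -6). Not NE.
(Aggressive, Aggressive, Jump): Bidder 2 can switch to Jump (-2 → -1). Not NE.
(Aggressive, Aggressive, Snipe): Bidder 1 can switch to Shade (-8 → -2). Not NE.
(The remaining 2 profiles each have a profitable deviation by the same check.)

This game has no pure Nash equilibrium.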